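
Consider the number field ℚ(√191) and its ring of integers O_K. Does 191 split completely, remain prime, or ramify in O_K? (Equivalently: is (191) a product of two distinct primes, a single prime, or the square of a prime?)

ramified — (191) = 𝔭²

d = 191 ≡ 3 (mod 4), so O_K = ℤ[√191] and disc(K) = 4d = 764.
Ramification test: 191 | 764. The prime 191 ramifies in K.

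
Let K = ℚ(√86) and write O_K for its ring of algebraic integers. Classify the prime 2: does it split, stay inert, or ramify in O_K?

Since 86 ≢ 1 mod 4, the ring of integers is ℤ[√86] with discriminant 4·86 = 344.
2 divides disc(K) = 344, so 2 ramifies.

ramified — (2) = 𝔭²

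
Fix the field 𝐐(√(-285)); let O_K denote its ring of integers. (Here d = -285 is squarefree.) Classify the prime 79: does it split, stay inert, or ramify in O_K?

d = -285 ≡ 3 (mod 4), so O_K = ℤ[√-285] and disc(K) = 4d = -1140.
Since gcd(79, -1140) = 1 the prime 79 does not ramify.
Legendre symbol by Euler's criterion: (-285/79) ≡ (-285)^39 ≡ 1 (mod 79), i.e. (-285/79) = 1.
(-285/79) = 1, so 79 splits.

split — (79) = 𝔭₁𝔭₂ with 𝔭₁ ≠ 𝔭₂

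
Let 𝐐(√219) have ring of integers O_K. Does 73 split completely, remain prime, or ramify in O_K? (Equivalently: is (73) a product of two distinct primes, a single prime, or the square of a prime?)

d = 219 ≡ 3 (mod 4), so O_K = ℤ[√219] and disc(K) = 4d = 876.
Ramification test: 73 | 876. The prime 73 ramifies in K.

73 is ramified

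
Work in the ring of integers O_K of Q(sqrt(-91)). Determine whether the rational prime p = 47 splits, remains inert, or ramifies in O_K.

47 splits in O_K

d = -91 ≡ 1 (mod 4), so O_K = ℤ[(1+√-91)/2] and disc(K) = d = -91.
Since gcd(47, -91) = 1 the prime 47 does not ramify.
(-91/47) = 3^23 mod 47 = 1, giving Legendre symbol 1.
(-91/47) = 1, so 47 splits.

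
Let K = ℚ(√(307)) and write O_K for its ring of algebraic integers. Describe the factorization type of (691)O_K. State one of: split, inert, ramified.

remains prime (inert)

307 mod 4 = 3, hence disc K = 4·307 = 1228 and O_K = ℤ[√307].
691 ∤ 1228, so 691 is unramified.
Legendre symbol by Euler's criterion: (307/691) ≡ 307^345 ≡ 690 (mod 691), i.e. (307/691) = -1.
d is a non-residue mod p, hence 691 remains inert in O_K.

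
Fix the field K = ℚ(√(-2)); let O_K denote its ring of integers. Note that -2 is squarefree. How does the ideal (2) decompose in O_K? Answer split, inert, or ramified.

ramifies in O_K

Since -2 ≢ 1 mod 4, the ring of integers is ℤ[√-2] with discriminant 4·(-2) = -8.
Ramification test: 2 | -8. The prime 2 ramifies in K.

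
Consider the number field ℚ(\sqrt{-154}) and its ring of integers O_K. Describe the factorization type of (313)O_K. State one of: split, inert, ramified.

-154 mod 4 = 2, hence disc K = 4·(-154) = -616 and O_K = ℤ[√-154].
Since gcd(313, -616) = 1 the prime 313 does not ramify.
Legendre symbol by Euler's criterion: (-154/313) ≡ (-154)^156 ≡ 312 (mod 313), i.e. (-154/313) = -1.
(-154/313) = -1, so 313 is inert.

inert — (313) stays prime in O_K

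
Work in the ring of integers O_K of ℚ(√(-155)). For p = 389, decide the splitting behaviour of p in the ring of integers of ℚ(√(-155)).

p is inert

d = -155 ≡ 1 (mod 4), so O_K = ℤ[(1+√-155)/2] and disc(K) = d = -155.
Since gcd(389, -155) = 1 the prime 389 does not ramify.
Euler's criterion: (-155)^194 mod 389 = 388. Thus (-155|389) = -1.
Legendre symbol -1 ⇒ 389 is inert.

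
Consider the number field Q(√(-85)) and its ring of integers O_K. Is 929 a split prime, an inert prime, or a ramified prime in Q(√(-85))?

d = -85 ≡ 3 (mod 4), so O_K = ℤ[√-85] and disc(K) = 4d = -340.
Since gcd(929, -340) = 1 the prime 929 does not ramify.
Euler's criterion: (-85)^464 mod 929 = 928. Thus (-85|929) = -1.
(-85/929) = -1, so 929 is inert.

remains prime (inert)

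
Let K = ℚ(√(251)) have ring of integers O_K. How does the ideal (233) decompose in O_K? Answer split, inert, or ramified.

251 mod 4 = 3, hence disc K = 4·251 = 1004 and O_K = ℤ[√251].
disc(K) = 1004 is not divisible by 233; 233 is unramified.
(251/233) = 18^116 mod 233 = 1, giving Legendre symbol 1.
Legendre symbol 1 ⇒ 233 is split.

split — (233) = 𝔭₁𝔭₂ with 𝔭₁ ≠ 𝔭₂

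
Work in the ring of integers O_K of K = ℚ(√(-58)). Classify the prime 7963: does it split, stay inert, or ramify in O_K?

inert — (7963) stays prime in O_K

Since -58 ≢ 1 mod 4, the ring of integers is ℤ[√-58] with discriminant 4·(-58) = -232.
7963 ∤ -232, so 7963 is unramified.
Euler's criterion: (-58)^3981 mod 7963 = 7962. Thus (-58|7963) = -1.
(-58/7963) = -1, so 7963 is inert.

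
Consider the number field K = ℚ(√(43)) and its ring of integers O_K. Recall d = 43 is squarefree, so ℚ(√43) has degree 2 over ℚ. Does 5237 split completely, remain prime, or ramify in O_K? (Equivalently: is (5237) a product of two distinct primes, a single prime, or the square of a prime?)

p is inert

43 mod 4 = 3, hence disc K = 4·43 = 172 and O_K = ℤ[√43].
5237 ∤ 172, so 5237 is unramified.
Legendre symbol by Euler's criterion: (43/5237) ≡ 43^2618 ≡ 5236 (mod 5237), i.e. (43/5237) = -1.
d is a non-residue mod p, hence 5237 remains inert in O_K.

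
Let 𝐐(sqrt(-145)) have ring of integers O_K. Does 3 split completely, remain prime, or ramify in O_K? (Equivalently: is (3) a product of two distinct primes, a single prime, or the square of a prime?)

d = -145 ≡ 3 (mod 4), so O_K = ℤ[√-145] and disc(K) = 4d = -580.
3 ∤ -580, so 3 is unramified.
Compute (-145/3) via Euler: 2^((3-1)/2) mod 3 = 2, so (-145/3) = -1.
Legendre symbol -1 ⇒ 3 is inert.

remains prime (inert)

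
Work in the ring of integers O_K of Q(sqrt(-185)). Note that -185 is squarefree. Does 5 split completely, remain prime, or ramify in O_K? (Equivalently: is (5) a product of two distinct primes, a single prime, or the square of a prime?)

Since -185 ≢ 1 mod 4, the ring of integers is ℤ[√-185] with discriminant 4·(-185) = -740.
5 divides disc(K) = -740, so 5 ramifies.

5 is ramified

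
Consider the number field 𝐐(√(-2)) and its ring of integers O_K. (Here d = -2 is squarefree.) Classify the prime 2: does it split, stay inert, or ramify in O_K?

2 is ramified

-2 mod 4 = 2, hence disc K = 4·(-2) = -8 and O_K = ℤ[√-2].
disc(K) = -8 = 2·(-4), so p = 2 is ramified.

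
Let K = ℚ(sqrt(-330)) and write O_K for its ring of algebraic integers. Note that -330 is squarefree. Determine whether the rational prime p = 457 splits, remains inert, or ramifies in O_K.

-330 mod 4 = 2, hence disc K = 4·(-330) = -1320 and O_K = ℤ[√-330].
Since gcd(457, -1320) = 1 the prime 457 does not ramify.
Legendre symbol by Euler's criterion: (-330/457) ≡ (-330)^228 ≡ 1 (mod 457), i.e. (-330/457) = 1.
(-330/457) = 1, so 457 splits.

p splits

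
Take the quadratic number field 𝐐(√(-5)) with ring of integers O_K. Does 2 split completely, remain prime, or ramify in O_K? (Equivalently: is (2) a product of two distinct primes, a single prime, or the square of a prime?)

-5 mod 4 = 3, hence disc K = 4·(-5) = -20 and O_K = ℤ[√-5].
Ramification test: 2 | -20. The prime 2 ramifies in K.

2 is ramified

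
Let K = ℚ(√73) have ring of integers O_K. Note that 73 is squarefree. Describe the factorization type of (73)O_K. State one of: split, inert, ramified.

73 mod 4 = 1, hence disc K = 73 and O_K = ℤ[(1+√73)/2].
73 divides disc(K) = 73, so 73 ramifies.

ramifies in O_K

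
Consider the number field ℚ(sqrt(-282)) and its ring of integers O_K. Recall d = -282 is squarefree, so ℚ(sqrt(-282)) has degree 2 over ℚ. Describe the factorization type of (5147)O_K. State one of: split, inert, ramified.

Since -282 ≢ 1 mod 4, the ring of integers is ℤ[√-282] with discriminant 4·(-282) = -1128.
Since gcd(5147, -1128) = 1 the prime 5147 does not ramify.
Euler's criterion: (-282)^2573 mod 5147 = 5146. Thus (-282|5147) = -1.
Legendre symbol -1 ⇒ 5147 is inert.

remains prime (inert)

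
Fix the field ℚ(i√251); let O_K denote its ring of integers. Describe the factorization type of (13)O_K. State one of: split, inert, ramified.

d = -251 ≡ 1 (mod 4), so O_K = ℤ[(1+√-251)/2] and disc(K) = d = -251.
13 ∤ -251, so 13 is unramified.
Legendre symbol by Euler's criterion: (-251/13) ≡ (-251)^6 ≡ 1 (mod 13), i.e. (-251/13) = 1.
Legendre symbol 1 ⇒ 13 is split.

split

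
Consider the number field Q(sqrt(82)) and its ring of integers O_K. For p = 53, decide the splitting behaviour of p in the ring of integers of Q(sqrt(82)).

53 splits in O_K

d = 82 ≡ 2 (mod 4), so O_K = ℤ[√82] and disc(K) = 4d = 328.
disc(K) = 328 is not divisible by 53; 53 is unramified.
Euler's criterion: 82^26 mod 53 = 1. Thus (82|53) = 1.
d is a quadratic residue mod p, hence 53 splits in O_K.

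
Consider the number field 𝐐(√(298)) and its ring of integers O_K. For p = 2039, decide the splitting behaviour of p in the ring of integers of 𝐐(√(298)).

splits completely

d = 298 ≡ 2 (mod 4), so O_K = ℤ[√298] and disc(K) = 4d = 1192.
2039 ∤ 1192, so 2039 is unramified.
(298/2039) = 298^1019 mod 2039 = 1, giving Legendre symbol 1.
(298/2039) = 1, so 2039 splits.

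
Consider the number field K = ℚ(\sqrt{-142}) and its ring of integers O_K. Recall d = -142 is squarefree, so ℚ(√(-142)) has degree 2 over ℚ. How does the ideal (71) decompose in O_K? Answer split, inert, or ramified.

d = -142 ≡ 2 (mod 4), so O_K = ℤ[√-142] and disc(K) = 4d = -568.
71 divides disc(K) = -568, so 71 ramifies.

p ramifies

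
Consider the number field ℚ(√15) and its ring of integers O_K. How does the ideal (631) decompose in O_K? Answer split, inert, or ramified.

inert

d = 15 ≡ 3 (mod 4), so O_K = ℤ[√15] and disc(K) = 4d = 60.
disc(K) = 60 is not divisible by 631; 631 is unramified.
Compute (15/631) via Euler: 15^((631-1)/2) mod 631 = 630, so (15/631) = -1.
(15/631) = -1, so 631 is inert.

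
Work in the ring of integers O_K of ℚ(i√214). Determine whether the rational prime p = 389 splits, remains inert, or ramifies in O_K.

splits completely

d = -214 ≡ 2 (mod 4), so O_K = ℤ[√-214] and disc(K) = 4d = -856.
389 ∤ -856, so 389 is unramified.
Euler's criterion: (-214)^194 mod 389 = 1. Thus (-214|389) = 1.
(-214/389) = 1, so 389 splits.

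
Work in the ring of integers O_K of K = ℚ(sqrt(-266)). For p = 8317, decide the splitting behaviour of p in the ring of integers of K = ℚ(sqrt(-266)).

split — (8317) = 𝔭₁𝔭₂ with 𝔭₁ ≠ 𝔭₂

-266 mod 4 = 2, hence disc K = 4·(-266) = -1064 and O_K = ℤ[√-266].
8317 ∤ -1064, so 8317 is unramified.
Compute (-266/8317) via Euler: 8051^((8317-1)/2) mod 8317 = 1, so (-266/8317) = 1.
Legendre symbol 1 ⇒ 8317 is split.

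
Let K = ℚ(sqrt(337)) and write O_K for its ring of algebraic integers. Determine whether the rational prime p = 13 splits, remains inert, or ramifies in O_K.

split — (13) = 𝔭₁𝔭₂ with 𝔭₁ ≠ 𝔭₂

Since 337 ≡ 1 mod 4, the ring of integers is ℤ[(1+√337)/2] with discriminant 337.
13 ∤ 337, so 13 is unramified.
Euler's criterion: 337^6 mod 13 = 1. Thus (337|13) = 1.
(337/13) = 1, so 13 splits.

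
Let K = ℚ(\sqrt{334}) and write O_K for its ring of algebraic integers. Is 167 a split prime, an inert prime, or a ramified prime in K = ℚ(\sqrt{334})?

167 is ramified

334 mod 4 = 2, hence disc K = 4·334 = 1336 and O_K = ℤ[√334].
167 divides disc(K) = 1336, so 167 ramifies.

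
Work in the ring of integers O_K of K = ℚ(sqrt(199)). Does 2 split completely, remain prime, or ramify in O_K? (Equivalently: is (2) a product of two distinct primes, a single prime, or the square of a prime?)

199 mod 4 = 3, hence disc K = 4·199 = 796 and O_K = ℤ[√199].
2 divides disc(K) = 796, so 2 ramifies.

ramifies in O_K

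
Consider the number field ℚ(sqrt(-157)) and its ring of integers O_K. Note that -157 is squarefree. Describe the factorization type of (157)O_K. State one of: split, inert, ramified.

ramified — (157) = 𝔭²

d = -157 ≡ 3 (mod 4), so O_K = ℤ[√-157] and disc(K) = 4d = -628.
157 divides disc(K) = -628, so 157 ramifies.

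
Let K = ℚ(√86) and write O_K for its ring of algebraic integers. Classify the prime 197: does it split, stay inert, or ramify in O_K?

p is inert

Since 86 ≢ 1 mod 4, the ring of integers is ℤ[√86] with discriminant 4·86 = 344.
disc(K) = 344 is not divisible by 197; 197 is unramified.
Legendre symbol by Euler's criterion: (86/197) ≡ 86^98 ≡ 196 (mod 197), i.e. (86/197) = -1.
d is a non-residue mod p, hence 197 remains inert in O_K.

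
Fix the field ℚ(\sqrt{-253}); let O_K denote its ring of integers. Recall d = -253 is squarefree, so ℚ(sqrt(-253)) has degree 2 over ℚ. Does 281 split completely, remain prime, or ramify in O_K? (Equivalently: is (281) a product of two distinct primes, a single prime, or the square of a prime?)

p splits

Since -253 ≢ 1 mod 4, the ring of integers is ℤ[√-253] with discriminant 4·(-253) = -1012.
disc(K) = -1012 is not divisible by 281; 281 is unramified.
(-253/281) = 28^140 mod 281 = 1, giving Legendre symbol 1.
Legendre symbol 1 ⇒ 281 is split.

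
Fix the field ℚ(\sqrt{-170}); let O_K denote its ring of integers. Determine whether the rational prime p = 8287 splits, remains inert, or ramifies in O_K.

p splits

d = -170 ≡ 2 (mod 4), so O_K = ℤ[√-170] and disc(K) = 4d = -680.
disc(K) = -680 is not divisible by 8287; 8287 is unramified.
(-170/8287) = 8117^4143 mod 8287 = 1, giving Legendre symbol 1.
(-170/8287) = 1, so 8287 splits.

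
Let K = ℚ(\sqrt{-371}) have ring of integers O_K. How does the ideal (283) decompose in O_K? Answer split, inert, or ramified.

283 splits in O_K

-371 mod 4 = 1, hence disc K = -371 and O_K = ℤ[(1+√-371)/2].
disc(K) = -371 is not divisible by 283; 283 is unramified.
Legendre symbol by Euler's criterion: (-371/283) ≡ (-371)^141 ≡ 1 (mod 283), i.e. (-371/283) = 1.
Legendre symbol 1 ⇒ 283 is split.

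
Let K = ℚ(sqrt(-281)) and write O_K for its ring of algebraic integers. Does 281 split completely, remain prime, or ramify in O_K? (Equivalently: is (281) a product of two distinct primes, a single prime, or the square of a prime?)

-281 mod 4 = 3, hence disc K = 4·(-281) = -1124 and O_K = ℤ[√-281].
281 divides disc(K) = -1124, so 281 ramifies.

281 is ramified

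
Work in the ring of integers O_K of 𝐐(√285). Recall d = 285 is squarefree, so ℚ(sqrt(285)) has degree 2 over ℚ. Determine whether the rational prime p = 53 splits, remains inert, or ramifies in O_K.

Since 285 ≡ 1 mod 4, the ring of integers is ℤ[(1+√285)/2] with discriminant 285.
Since gcd(53, 285) = 1 the prime 53 does not ramify.
Compute (285/53) via Euler: 20^((53-1)/2) mod 53 = 52, so (285/53) = -1.
Legendre symbol -1 ⇒ 53 is inert.

53 remains inert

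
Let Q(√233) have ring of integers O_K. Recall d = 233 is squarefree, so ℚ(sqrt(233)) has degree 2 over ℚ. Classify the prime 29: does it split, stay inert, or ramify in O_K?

split — (29) = 𝔭₁𝔭₂ with 𝔭₁ ≠ 𝔭₂

d = 233 ≡ 1 (mod 4), so O_K = ℤ[(1+√233)/2] and disc(K) = d = 233.
29 ∤ 233, so 29 is unramified.
Legendre symbol by Euler's criterion: (233/29) ≡ 233^14 ≡ 1 (mod 29), i.e. (233/29) = 1.
(233/29) = 1, so 29 splits.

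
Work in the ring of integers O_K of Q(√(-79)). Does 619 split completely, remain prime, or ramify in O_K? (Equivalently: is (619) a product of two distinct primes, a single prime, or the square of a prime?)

-79 mod 4 = 1, hence disc K = -79 and O_K = ℤ[(1+√-79)/2].
619 ∤ -79, so 619 is unramified.
(-79/619) = 540^309 mod 619 = 618, giving Legendre symbol -1.
Legendre symbol -1 ⇒ 619 is inert.

619 remains inert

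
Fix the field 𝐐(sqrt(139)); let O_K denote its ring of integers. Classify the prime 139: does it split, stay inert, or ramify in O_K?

p ramifies

d = 139 ≡ 3 (mod 4), so O_K = ℤ[√139] and disc(K) = 4d = 556.
disc(K) = 556 = 139·4, so p = 139 is ramified.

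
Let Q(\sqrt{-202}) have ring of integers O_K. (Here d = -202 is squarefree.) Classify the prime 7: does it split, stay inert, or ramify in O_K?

p splits

d = -202 ≡ 2 (mod 4), so O_K = ℤ[√-202] and disc(K) = 4d = -808.
7 ∤ -808, so 7 is unramified.
Legendre symbol by Euler's criterion: (-202/7) ≡ (-202)^3 ≡ 1 (mod 7), i.e. (-202/7) = 1.
(-202/7) = 1, so 7 splits.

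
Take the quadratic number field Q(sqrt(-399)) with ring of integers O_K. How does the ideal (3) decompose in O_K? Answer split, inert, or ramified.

d = -399 ≡ 1 (mod 4), so O_K = ℤ[(1+√-399)/2] and disc(K) = d = -399.
Ramification test: 3 | -399. The prime 3 ramifies in K.

3 is ramified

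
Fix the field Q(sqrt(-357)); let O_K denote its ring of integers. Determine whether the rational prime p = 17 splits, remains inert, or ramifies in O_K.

ramified

Since -357 ≢ 1 mod 4, the ring of integers is ℤ[√-357] with discriminant 4·(-357) = -1428.
disc(K) = -1428 = 17·(-84), so p = 17 is ramified.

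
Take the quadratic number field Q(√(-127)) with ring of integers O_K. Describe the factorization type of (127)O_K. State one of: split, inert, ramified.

ramifies in O_K

Since -127 ≡ 1 mod 4, the ring of integers is ℤ[(1+√-127)/2] with discriminant -127.
127 divides disc(K) = -127, so 127 ramifies.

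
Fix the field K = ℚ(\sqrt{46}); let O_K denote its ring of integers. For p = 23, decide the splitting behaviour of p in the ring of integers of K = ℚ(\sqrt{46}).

ramifies in O_K

d = 46 ≡ 2 (mod 4), so O_K = ℤ[√46] and disc(K) = 4d = 184.
23 divides disc(K) = 184, so 23 ramifies.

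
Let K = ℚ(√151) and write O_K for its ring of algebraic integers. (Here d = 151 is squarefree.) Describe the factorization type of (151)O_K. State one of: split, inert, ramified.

151 is ramified

151 mod 4 = 3, hence disc K = 4·151 = 604 and O_K = ℤ[√151].
disc(K) = 604 = 151·4, so p = 151 is ramified.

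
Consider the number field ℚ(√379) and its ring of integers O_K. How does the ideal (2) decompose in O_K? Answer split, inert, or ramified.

379 mod 4 = 3, hence disc K = 4·379 = 1516 and O_K = ℤ[√379].
disc(K) = 1516 = 2·758, so p = 2 is ramified.

ramifies in O_K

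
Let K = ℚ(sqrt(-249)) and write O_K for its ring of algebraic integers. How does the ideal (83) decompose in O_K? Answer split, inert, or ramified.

p ramifies

-249 mod 4 = 3, hence disc K = 4·(-249) = -996 and O_K = ℤ[√-249].
Ramification test: 83 | -996. The prime 83 ramifies in K.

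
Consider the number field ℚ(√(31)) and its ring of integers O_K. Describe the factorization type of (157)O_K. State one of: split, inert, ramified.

d = 31 ≡ 3 (mod 4), so O_K = ℤ[√31] and disc(K) = 4d = 124.
Since gcd(157, 124) = 1 the prime 157 does not ramify.
Compute (31/157) via Euler: 31^((157-1)/2) mod 157 = 1, so (31/157) = 1.
Legendre symbol 1 ⇒ 157 is split.

split — (157) = 𝔭₁𝔭₂ with 𝔭₁ ≠ 𝔭₂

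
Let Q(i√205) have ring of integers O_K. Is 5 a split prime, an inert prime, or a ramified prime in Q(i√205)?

5 is ramified

-205 mod 4 = 3, hence disc K = 4·(-205) = -820 and O_K = ℤ[√-205].
disc(K) = -820 = 5·(-164), so p = 5 is ramified.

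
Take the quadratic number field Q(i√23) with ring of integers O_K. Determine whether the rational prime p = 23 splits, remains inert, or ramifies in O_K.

ramified

Since -23 ≡ 1 mod 4, the ring of integers is ℤ[(1+√-23)/2] with discriminant -23.
disc(K) = -23 = 23·(-1), so p = 23 is ramified.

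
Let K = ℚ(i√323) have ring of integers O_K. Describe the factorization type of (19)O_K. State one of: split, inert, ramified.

Since -323 ≡ 1 mod 4, the ring of integers is ℤ[(1+√-323)/2] with discriminant -323.
disc(K) = -323 = 19·(-17), so p = 19 is ramified.

ramified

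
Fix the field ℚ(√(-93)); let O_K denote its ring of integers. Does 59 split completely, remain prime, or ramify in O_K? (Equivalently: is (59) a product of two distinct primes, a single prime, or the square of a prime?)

split

Since -93 ≢ 1 mod 4, the ring of integers is ℤ[√-93] with discriminant 4·(-93) = -372.
Since gcd(59, -372) = 1 the prime 59 does not ramify.
Legendre symbol by Euler's criterion: (-93/59) ≡ (-93)^29 ≡ 1 (mod 59), i.e. (-93/59) = 1.
Legendre symbol 1 ⇒ 59 is split.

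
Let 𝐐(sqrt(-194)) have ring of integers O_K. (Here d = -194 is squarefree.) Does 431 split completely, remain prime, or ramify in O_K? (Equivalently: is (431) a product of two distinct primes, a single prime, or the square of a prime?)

p is inert

-194 mod 4 = 2, hence disc K = 4·(-194) = -776 and O_K = ℤ[√-194].
disc(K) = -776 is not divisible by 431; 431 is unramified.
Euler's criterion: (-194)^215 mod 431 = 430. Thus (-194|431) = -1.
d is a non-residue mod p, hence 431 remains inert in O_K.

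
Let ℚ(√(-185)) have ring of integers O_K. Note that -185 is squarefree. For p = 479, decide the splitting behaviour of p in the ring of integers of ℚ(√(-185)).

split

-185 mod 4 = 3, hence disc K = 4·(-185) = -740 and O_K = ℤ[√-185].
disc(K) = -740 is not divisible by 479; 479 is unramified.
Compute (-185/479) via Euler: 294^((479-1)/2) mod 479 = 1, so (-185/479) = 1.
d is a quadratic residue mod p, hence 479 splits in O_K.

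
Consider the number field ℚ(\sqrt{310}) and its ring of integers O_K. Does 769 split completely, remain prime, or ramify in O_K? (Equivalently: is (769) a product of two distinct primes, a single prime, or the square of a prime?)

p splits

d = 310 ≡ 2 (mod 4), so O_K = ℤ[√310] and disc(K) = 4d = 1240.
disc(K) = 1240 is not divisible by 769; 769 is unramified.
Euler's criterion: 310^384 mod 769 = 1. Thus (310|769) = 1.
d is a quadratic residue mod p, hence 769 splits in O_K.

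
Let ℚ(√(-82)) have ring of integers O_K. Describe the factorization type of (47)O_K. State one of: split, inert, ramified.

d = -82 ≡ 2 (mod 4), so O_K = ℤ[√-82] and disc(K) = 4d = -328.
disc(K) = -328 is not divisible by 47; 47 is unramified.
Legendre symbol by Euler's criterion: (-82/47) ≡ (-82)^23 ≡ 1 (mod 47), i.e. (-82/47) = 1.
Legendre symbol 1 ⇒ 47 is split.

47 splits in O_K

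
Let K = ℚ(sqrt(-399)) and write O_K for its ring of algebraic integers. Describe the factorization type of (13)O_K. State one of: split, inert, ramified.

splits completely

-399 mod 4 = 1, hence disc K = -399 and O_K = ℤ[(1+√-399)/2].
13 ∤ -399, so 13 is unramified.
(-399/13) = 4^6 mod 13 = 1, giving Legendre symbol 1.
Legendre symbol 1 ⇒ 13 is split.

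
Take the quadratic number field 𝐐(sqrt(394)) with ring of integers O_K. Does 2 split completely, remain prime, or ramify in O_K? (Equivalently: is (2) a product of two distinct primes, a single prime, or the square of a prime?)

d = 394 ≡ 2 (mod 4), so O_K = ℤ[√394] and disc(K) = 4d = 1576.
Ramification test: 2 | 1576. The prime 2 ramifies in K.

ramified — (2) = 𝔭²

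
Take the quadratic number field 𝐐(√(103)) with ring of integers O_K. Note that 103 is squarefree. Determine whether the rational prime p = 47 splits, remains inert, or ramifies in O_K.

103 mod 4 = 3, hence disc K = 4·103 = 412 and O_K = ℤ[√103].
Since gcd(47, 412) = 1 the prime 47 does not ramify.
Legendre symbol by Euler's criterion: (103/47) ≡ 103^23 ≡ 1 (mod 47), i.e. (103/47) = 1.
Legendre symbol 1 ⇒ 47 is split.

p splits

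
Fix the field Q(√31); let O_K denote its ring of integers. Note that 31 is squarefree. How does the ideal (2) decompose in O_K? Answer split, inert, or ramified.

ramifies in O_K

d = 31 ≡ 3 (mod 4), so O_K = ℤ[√31] and disc(K) = 4d = 124.
2 divides disc(K) = 124, so 2 ramifies.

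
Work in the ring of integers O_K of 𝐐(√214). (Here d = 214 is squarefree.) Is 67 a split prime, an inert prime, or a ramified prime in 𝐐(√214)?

remains prime (inert)

Since 214 ≢ 1 mod 4, the ring of integers is ℤ[√214] with discriminant 4·214 = 856.
Since gcd(67, 856) = 1 the prime 67 does not ramify.
Legendre symbol by Euler's criterion: (214/67) ≡ 214^33 ≡ 66 (mod 67), i.e. (214/67) = -1.
d is a non-residue mod p, hence 67 remains inert in O_K.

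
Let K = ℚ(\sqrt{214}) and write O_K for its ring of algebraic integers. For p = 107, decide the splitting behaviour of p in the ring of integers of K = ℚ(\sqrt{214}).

107 is ramified

214 mod 4 = 2, hence disc K = 4·214 = 856 and O_K = ℤ[√214].
disc(K) = 856 = 107·8, so p = 107 is ramified.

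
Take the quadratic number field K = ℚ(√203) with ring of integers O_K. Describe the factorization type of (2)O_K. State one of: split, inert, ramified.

ramifies in O_K

d = 203 ≡ 3 (mod 4), so O_K = ℤ[√203] and disc(K) = 4d = 812.
disc(K) = 812 = 2·406, so p = 2 is ramified.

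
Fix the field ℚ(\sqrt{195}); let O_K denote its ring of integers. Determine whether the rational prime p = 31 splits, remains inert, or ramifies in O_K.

split — (31) = 𝔭₁𝔭₂ with 𝔭₁ ≠ 𝔭₂

195 mod 4 = 3, hence disc K = 4·195 = 780 and O_K = ℤ[√195].
31 ∤ 780, so 31 is unramified.
(195/31) = 9^15 mod 31 = 1, giving Legendre symbol 1.
d is a quadratic residue mod p, hence 31 splits in O_K.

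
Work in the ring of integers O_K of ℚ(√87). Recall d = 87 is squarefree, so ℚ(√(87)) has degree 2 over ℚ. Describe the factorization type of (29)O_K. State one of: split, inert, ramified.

87 mod 4 = 3, hence disc K = 4·87 = 348 and O_K = ℤ[√87].
Ramification test: 29 | 348. The prime 29 ramifies in K.

p ramifies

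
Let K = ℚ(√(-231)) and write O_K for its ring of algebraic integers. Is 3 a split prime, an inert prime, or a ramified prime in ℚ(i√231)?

ramified — (3) = 𝔭²

Since -231 ≡ 1 mod 4, the ring of integers is ℤ[(1+√-231)/2] with discriminant -231.
Ramification test: 3 | -231. The prime 3 ramifies in K.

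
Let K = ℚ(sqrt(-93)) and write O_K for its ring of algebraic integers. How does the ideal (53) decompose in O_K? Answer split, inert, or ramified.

p splits

d = -93 ≡ 3 (mod 4), so O_K = ℤ[√-93] and disc(K) = 4d = -372.
disc(K) = -372 is not divisible by 53; 53 is unramified.
(-93/53) = 13^26 mod 53 = 1, giving Legendre symbol 1.
d is a quadratic residue mod p, hence 53 splits in O_K.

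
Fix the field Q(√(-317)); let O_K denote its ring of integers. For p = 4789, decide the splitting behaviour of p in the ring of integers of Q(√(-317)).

split

Since -317 ≢ 1 mod 4, the ring of integers is ℤ[√-317] with discriminant 4·(-317) = -1268.
disc(K) = -1268 is not divisible by 4789; 4789 is unramified.
Euler's criterion: (-317)^2394 mod 4789 = 1. Thus (-317|4789) = 1.
(-317/4789) = 1, so 4789 splits.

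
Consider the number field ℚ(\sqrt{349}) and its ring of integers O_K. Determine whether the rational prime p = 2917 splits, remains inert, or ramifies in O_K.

splits completely

349 mod 4 = 1, hence disc K = 349 and O_K = ℤ[(1+√349)/2].
disc(K) = 349 is not divisible by 2917; 2917 is unramified.
Legendre symbol by Euler's criterion: (349/2917) ≡ 349^1458 ≡ 1 (mod 2917), i.e. (349/2917) = 1.
(349/2917) = 1, so 2917 splits.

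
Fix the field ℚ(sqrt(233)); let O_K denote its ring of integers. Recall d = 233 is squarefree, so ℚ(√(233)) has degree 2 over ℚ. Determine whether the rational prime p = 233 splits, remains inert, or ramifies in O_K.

ramified

d = 233 ≡ 1 (mod 4), so O_K = ℤ[(1+√233)/2] and disc(K) = d = 233.
disc(K) = 233 = 233·1, so p = 233 is ramified.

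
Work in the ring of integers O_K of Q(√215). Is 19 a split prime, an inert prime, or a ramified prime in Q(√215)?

p splits

d = 215 ≡ 3 (mod 4), so O_K = ℤ[√215] and disc(K) = 4d = 860.
Since gcd(19, 860) = 1 the prime 19 does not ramify.
Compute (215/19) via Euler: 6^((19-1)/2) mod 19 = 1, so (215/19) = 1.
d is a quadratic residue mod p, hence 19 splits in O_K.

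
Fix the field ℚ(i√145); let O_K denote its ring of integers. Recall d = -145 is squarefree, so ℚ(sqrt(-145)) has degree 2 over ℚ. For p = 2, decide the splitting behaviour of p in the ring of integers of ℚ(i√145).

Since -145 ≢ 1 mod 4, the ring of integers is ℤ[√-145] with discriminant 4·(-145) = -580.
Ramification test: 2 | -580. The prime 2 ramifies in K.

ramified — (2) = 𝔭²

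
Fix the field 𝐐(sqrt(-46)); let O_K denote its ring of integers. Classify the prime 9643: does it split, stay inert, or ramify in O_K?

inert

-46 mod 4 = 2, hence disc K = 4·(-46) = -184 and O_K = ℤ[√-46].
Since gcd(9643, -184) = 1 the prime 9643 does not ramify.
Legendre symbol by Euler's criterion: (-46/9643) ≡ (-46)^4821 ≡ 9642 (mod 9643), i.e. (-46/9643) = -1.
d is a non-residue mod p, hence 9643 remains inert in O_K.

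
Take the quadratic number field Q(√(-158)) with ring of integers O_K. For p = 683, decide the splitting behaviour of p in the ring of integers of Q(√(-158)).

inert

-158 mod 4 = 2, hence disc K = 4·(-158) = -632 and O_K = ℤ[√-158].
disc(K) = -632 is not divisible by 683; 683 is unramified.
Legendre symbol by Euler's criterion: (-158/683) ≡ (-158)^341 ≡ 682 (mod 683), i.e. (-158/683) = -1.
(-158/683) = -1, so 683 is inert.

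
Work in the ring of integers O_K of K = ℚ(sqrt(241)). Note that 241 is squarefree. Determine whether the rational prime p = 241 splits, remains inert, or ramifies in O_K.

p ramifies

241 mod 4 = 1, hence disc K = 241 and O_K = ℤ[(1+√241)/2].
Ramification test: 241 | 241. The prime 241 ramifies in K.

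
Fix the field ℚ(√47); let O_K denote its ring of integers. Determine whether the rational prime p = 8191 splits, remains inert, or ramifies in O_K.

split

Since 47 ≢ 1 mod 4, the ring of integers is ℤ[√47] with discriminant 4·47 = 188.
8191 ∤ 188, so 8191 is unramified.
Legendre symbol by Euler's criterion: (47/8191) ≡ 47^4095 ≡ 1 (mod 8191), i.e. (47/8191) = 1.
d is a quadratic residue mod p, hence 8191 splits in O_K.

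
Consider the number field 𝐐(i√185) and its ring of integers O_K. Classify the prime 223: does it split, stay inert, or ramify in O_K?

p splits

d = -185 ≡ 3 (mod 4), so O_K = ℤ[√-185] and disc(K) = 4d = -740.
disc(K) = -740 is not divisible by 223; 223 is unramified.
Legendre symbol by Euler's criterion: (-185/223) ≡ (-185)^111 ≡ 1 (mod 223), i.e. (-185/223) = 1.
d is a quadratic residue mod p, hence 223 splits in O_K.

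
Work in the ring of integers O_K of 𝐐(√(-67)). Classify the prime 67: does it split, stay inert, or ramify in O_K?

ramifies in O_K

-67 mod 4 = 1, hence disc K = -67 and O_K = ℤ[(1+√-67)/2].
Ramification test: 67 | -67. The prime 67 ramifies in K.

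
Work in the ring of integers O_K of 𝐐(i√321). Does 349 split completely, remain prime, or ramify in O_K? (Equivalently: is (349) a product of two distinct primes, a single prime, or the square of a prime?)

inert — (349) stays prime in O_K

-321 mod 4 = 3, hence disc K = 4·(-321) = -1284 and O_K = ℤ[√-321].
349 ∤ -1284, so 349 is unramified.
Euler's criterion: (-321)^174 mod 349 = 348. Thus (-321|349) = -1.
(-321/349) = -1, so 349 is inert.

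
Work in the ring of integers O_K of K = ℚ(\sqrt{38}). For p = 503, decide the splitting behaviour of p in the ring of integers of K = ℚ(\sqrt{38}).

remains prime (inert)

Since 38 ≢ 1 mod 4, the ring of integers is ℤ[√38] with discriminant 4·38 = 152.
disc(K) = 152 is not divisible by 503; 503 is unramified.
Legendre symbol by Euler's criterion: (38/503) ≡ 38^251 ≡ 502 (mod 503), i.e. (38/503) = -1.
d is a non-residue mod p, hence 503 remains inert in O_K.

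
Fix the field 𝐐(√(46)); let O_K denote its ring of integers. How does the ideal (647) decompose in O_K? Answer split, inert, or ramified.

inert — (647) stays prime in O_K

46 mod 4 = 2, hence disc K = 4·46 = 184 and O_K = ℤ[√46].
Since gcd(647, 184) = 1 the prime 647 does not ramify.
(46/647) = 46^323 mod 647 = 646, giving Legendre symbol -1.
d is a non-residue mod p, hence 647 remains inert in O_K.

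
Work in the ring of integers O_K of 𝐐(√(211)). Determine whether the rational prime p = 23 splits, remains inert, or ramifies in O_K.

split

211 mod 4 = 3, hence disc K = 4·211 = 844 and O_K = ℤ[√211].
Since gcd(23, 844) = 1 the prime 23 does not ramify.
(211/23) = 4^11 mod 23 = 1, giving Legendre symbol 1.
d is a quadratic residue mod p, hence 23 splits in O_K.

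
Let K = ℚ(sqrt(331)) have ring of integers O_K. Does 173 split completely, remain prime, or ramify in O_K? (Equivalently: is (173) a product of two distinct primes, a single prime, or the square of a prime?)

Since 331 ≢ 1 mod 4, the ring of integers is ℤ[√331] with discriminant 4·331 = 1324.
disc(K) = 1324 is not divisible by 173; 173 is unramified.
Euler's criterion: 331^86 mod 173 = 1. Thus (331|173) = 1.
d is a quadratic residue mod p, hence 173 splits in O_K.

173 splits in O_K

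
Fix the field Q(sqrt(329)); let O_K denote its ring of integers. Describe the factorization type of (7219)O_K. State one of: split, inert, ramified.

split — (7219) = 𝔭₁𝔭₂ with 𝔭₁ ≠ 𝔭₂

d = 329 ≡ 1 (mod 4), so O_K = ℤ[(1+√329)/2] and disc(K) = d = 329.
7219 ∤ 329, so 7219 is unramified.
Legendre symbol by Euler's criterion: (329/7219) ≡ 329^3609 ≡ 1 (mod 7219), i.e. (329/7219) = 1.
(329/7219) = 1, so 7219 splits.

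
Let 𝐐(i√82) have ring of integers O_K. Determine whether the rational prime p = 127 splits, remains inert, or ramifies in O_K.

inert

Since -82 ≢ 1 mod 4, the ring of integers is ℤ[√-82] with discriminant 4·(-82) = -328.
disc(K) = -328 is not divisible by 127; 127 is unramified.
Compute (-82/127) via Euler: 45^((127-1)/2) mod 127 = 126, so (-82/127) = -1.
Legendre symbol -1 ⇒ 127 is inert.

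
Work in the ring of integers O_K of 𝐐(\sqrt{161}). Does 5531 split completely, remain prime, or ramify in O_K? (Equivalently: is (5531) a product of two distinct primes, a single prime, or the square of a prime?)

5531 remains inert

161 mod 4 = 1, hence disc K = 161 and O_K = ℤ[(1+√161)/2].
Since gcd(5531, 161) = 1 the prime 5531 does not ramify.
Euler's criterion: 161^2765 mod 5531 = 5530. Thus (161|5531) = -1.
(161/5531) = -1, so 5531 is inert.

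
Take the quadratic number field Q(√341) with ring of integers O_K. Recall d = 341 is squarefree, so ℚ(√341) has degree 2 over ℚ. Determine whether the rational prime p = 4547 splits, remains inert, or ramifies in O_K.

4547 remains inert

d = 341 ≡ 1 (mod 4), so O_K = ℤ[(1+√341)/2] and disc(K) = d = 341.
Since gcd(4547, 341) = 1 the prime 4547 does not ramify.
Compute (341/4547) via Euler: 341^((4547-1)/2) mod 4547 = 4546, so (341/4547) = -1.
Legendre symbol -1 ⇒ 4547 is inert.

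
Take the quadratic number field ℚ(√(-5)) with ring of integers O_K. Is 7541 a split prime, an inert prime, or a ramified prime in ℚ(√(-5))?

split — (7541) = 𝔭₁𝔭₂ with 𝔭₁ ≠ 𝔭₂

d = -5 ≡ 3 (mod 4), so O_K = ℤ[√-5] and disc(K) = 4d = -20.
disc(K) = -20 is not divisible by 7541; 7541 is unramified.
Legendre symbol by Euler's criterion: (-5/7541) ≡ (-5)^3770 ≡ 1 (mod 7541), i.e. (-5/7541) = 1.
(-5/7541) = 1, so 7541 splits.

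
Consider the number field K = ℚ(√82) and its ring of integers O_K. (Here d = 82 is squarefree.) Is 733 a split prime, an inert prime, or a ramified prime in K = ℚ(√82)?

p is inert

Since 82 ≢ 1 mod 4, the ring of integers is ℤ[√82] with discriminant 4·82 = 328.
733 ∤ 328, so 733 is unramified.
Euler's criterion: 82^366 mod 733 = 732. Thus (82|733) = -1.
Legendre symbol -1 ⇒ 733 is inert.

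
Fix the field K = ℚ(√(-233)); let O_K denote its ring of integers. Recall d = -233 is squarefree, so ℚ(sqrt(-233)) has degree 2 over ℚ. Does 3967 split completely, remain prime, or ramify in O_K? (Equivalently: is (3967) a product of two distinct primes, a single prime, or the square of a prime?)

split — (3967) = 𝔭₁𝔭₂ with 𝔭₁ ≠ 𝔭₂

-233 mod 4 = 3, hence disc K = 4·(-233) = -932 and O_K = ℤ[√-233].
3967 ∤ -932, so 3967 is unramified.
Legendre symbol by Euler's criterion: (-233/3967) ≡ (-233)^1983 ≡ 1 (mod 3967), i.e. (-233/3967) = 1.
d is a quadratic residue mod p, hence 3967 splits in O_K.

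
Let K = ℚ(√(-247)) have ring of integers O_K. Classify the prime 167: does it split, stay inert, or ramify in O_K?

Since -247 ≡ 1 mod 4, the ring of integers is ℤ[(1+√-247)/2] with discriminant -247.
Since gcd(167, -247) = 1 the prime 167 does not ramify.
(-247/167) = 87^83 mod 167 = 1, giving Legendre symbol 1.
Legendre symbol 1 ⇒ 167 is split.

split — (167) = 𝔭₁𝔭₂ with 𝔭₁ ≠ 𝔭₂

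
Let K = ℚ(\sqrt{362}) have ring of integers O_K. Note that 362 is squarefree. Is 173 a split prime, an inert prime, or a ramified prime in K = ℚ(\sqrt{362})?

split — (173) = 𝔭₁𝔭₂ with 𝔭₁ ≠ 𝔭₂

Since 362 ≢ 1 mod 4, the ring of integers is ℤ[√362] with discriminant 4·362 = 1448.
173 ∤ 1448, so 173 is unramified.
Legendre symbol by Euler's criterion: (362/173) ≡ 362^86 ≡ 1 (mod 173), i.e. (362/173) = 1.
(362/173) = 1, so 173 splits.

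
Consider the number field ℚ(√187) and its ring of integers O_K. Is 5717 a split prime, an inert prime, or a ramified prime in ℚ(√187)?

Since 187 ≢ 1 mod 4, the ring of integers is ℤ[√187] with discriminant 4·187 = 748.
Since gcd(5717, 748) = 1 the prime 5717 does not ramify.
Compute (187/5717) via Euler: 187^((5717-1)/2) mod 5717 = 1, so (187/5717) = 1.
d is a quadratic residue mod p, hence 5717 splits in O_K.

5717 splits in O_K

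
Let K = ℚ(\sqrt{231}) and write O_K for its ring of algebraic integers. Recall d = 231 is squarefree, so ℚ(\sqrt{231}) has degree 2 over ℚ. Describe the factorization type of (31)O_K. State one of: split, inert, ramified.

split

231 mod 4 = 3, hence disc K = 4·231 = 924 and O_K = ℤ[√231].
31 ∤ 924, so 31 is unramified.
Legendre symbol by Euler's criterion: (231/31) ≡ 231^15 ≡ 1 (mod 31), i.e. (231/31) = 1.
d is a quadratic residue mod p, hence 31 splits in O_K.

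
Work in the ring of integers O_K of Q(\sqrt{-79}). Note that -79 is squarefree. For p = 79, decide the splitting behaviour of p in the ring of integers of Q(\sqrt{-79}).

79 is ramified

Since -79 ≡ 1 mod 4, the ring of integers is ℤ[(1+√-79)/2] with discriminant -79.
79 divides disc(K) = -79, so 79 ramifies.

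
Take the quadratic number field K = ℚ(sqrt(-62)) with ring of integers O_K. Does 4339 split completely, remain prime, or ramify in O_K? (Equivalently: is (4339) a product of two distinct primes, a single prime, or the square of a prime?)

d = -62 ≡ 2 (mod 4), so O_K = ℤ[√-62] and disc(K) = 4d = -248.
Since gcd(4339, -248) = 1 the prime 4339 does not ramify.
(-62/4339) = 4277^2169 mod 4339 = 1, giving Legendre symbol 1.
d is a quadratic residue mod p, hence 4339 splits in O_K.

4339 splits in O_K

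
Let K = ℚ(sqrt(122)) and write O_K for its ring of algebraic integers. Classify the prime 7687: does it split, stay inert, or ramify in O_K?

Since 122 ≢ 1 mod 4, the ring of integers is ℤ[√122] with discriminant 4·122 = 488.
Since gcd(7687, 488) = 1 the prime 7687 does not ramify.
Legendre symbol by Euler's criterion: (122/7687) ≡ 122^3843 ≡ 1 (mod 7687), i.e. (122/7687) = 1.
d is a quadratic residue mod p, hence 7687 splits in O_K.

splits completely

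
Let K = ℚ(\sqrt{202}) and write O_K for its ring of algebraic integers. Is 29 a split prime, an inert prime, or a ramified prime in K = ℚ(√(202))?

d = 202 ≡ 2 (mod 4), so O_K = ℤ[√202] and disc(K) = 4d = 808.
Since gcd(29, 808) = 1 the prime 29 does not ramify.
Euler's criterion: 202^14 mod 29 = 1. Thus (202|29) = 1.
(202/29) = 1, so 29 splits.

split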